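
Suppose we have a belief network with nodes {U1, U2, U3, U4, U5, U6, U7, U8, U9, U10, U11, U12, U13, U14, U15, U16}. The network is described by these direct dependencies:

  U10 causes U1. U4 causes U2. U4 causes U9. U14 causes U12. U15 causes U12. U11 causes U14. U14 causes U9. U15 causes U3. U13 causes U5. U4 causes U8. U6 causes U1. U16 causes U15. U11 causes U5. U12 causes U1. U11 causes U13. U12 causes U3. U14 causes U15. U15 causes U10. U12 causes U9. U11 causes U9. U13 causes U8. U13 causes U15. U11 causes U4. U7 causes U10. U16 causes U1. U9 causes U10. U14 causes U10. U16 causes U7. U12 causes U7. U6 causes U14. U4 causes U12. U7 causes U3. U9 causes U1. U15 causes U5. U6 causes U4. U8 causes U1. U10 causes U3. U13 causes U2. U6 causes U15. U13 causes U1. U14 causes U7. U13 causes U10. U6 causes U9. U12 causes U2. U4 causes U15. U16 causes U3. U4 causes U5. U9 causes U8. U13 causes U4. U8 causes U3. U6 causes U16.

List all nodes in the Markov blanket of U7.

The Markov blanket of a node is its parents, its children, and the other parents of its children.
Parents of U7: U12, U14, U16.
Ch(U7) = {U3, U10}.
Other parents of U7's children:
  U10 also has parents U9, U13, U14, U15.
  U3 also has parents U8, U10, U12, U15, U16.
So the Markov blanket of U7 is {U3, U8, U9, U10, U12, U13, U14, U15, U16}.

{U3, U8, U9, U10, U12, U13, U14, U15, U16}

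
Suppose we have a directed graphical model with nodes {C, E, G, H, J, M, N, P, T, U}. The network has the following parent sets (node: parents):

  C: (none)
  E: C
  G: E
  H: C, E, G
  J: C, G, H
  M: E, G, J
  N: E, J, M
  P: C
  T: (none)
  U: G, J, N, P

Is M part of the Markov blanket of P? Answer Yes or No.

P's parents: C.
Ch(P) = {U}.
Other parents of P's children:
  parents(U) \ {P} = {G, J, N}.
MB(P) = {C, G, J, N, U}; M is not in this set.

No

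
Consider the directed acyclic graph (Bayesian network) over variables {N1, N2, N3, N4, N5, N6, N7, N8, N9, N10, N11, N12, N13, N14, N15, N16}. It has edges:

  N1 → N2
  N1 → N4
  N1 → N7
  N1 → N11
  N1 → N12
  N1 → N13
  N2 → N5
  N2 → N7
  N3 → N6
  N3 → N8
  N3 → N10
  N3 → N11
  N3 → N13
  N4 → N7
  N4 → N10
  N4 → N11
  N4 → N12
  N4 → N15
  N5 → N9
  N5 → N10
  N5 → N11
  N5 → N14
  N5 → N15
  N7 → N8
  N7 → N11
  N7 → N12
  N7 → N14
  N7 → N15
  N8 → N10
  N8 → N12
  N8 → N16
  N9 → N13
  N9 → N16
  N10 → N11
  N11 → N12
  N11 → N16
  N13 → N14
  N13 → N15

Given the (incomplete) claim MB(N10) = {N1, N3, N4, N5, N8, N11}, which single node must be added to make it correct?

N7

By definition, MB(N10) is built from N10's parents, N10's children, and the co-parents of N10.
Ch(N10) = {N11}.
N10 has parents N3, N4, N5, N8.
Parents of each child, excluding N10:
  N11's other parents are N1, N3, N4, N5, N7.
MB(N10) = {N1, N3, N4, N5, N7, N8, N11}.
Comparing with the claimed set, N7 is missing.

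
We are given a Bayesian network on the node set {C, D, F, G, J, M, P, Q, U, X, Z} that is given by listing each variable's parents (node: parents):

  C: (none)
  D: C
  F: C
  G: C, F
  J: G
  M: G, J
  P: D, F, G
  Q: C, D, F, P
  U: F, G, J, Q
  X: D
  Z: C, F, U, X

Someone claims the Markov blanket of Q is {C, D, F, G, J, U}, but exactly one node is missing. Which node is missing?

P

Q has parents C, D, F, P.
Q has child U.
Other parents of Q's children:
  U: F, G, J
MB(Q) = {C, D, F, G, J, P, U}.
Comparing with the claimed set, P is missing.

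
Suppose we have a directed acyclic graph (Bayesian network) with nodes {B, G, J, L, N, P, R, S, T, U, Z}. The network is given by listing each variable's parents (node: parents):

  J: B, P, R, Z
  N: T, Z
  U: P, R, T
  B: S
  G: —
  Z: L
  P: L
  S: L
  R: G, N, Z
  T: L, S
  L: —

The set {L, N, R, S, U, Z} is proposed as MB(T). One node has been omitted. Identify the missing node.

Recall MB(v) = parents ∪ children ∪ spouses, where spouses are the other parents of v's children.
Parents of T: L, S.
T has children N, U.
Co-parents of T (other parents of its children):
  N: Z
  U: P, R
MB(T) = {L, N, P, R, S, U, Z}.
Comparing with the claimed set, P is missing.

P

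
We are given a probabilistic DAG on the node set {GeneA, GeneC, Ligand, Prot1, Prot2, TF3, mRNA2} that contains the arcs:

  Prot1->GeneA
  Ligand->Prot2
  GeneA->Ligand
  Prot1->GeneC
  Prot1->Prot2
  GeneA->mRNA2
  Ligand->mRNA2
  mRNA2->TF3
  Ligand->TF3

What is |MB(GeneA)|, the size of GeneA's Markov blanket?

3

Recall MB(v) = parents ∪ children ∪ spouses, where spouses are the other parents of v's children.
GeneA has children Ligand, mRNA2.
GeneA has parent Prot1.
Parents of each child, excluding GeneA:
  Ligand has no other parent.
  mRNA2 also has parent Ligand.
MB(GeneA) = {Ligand, Prot1, mRNA2}, which has 3 nodes.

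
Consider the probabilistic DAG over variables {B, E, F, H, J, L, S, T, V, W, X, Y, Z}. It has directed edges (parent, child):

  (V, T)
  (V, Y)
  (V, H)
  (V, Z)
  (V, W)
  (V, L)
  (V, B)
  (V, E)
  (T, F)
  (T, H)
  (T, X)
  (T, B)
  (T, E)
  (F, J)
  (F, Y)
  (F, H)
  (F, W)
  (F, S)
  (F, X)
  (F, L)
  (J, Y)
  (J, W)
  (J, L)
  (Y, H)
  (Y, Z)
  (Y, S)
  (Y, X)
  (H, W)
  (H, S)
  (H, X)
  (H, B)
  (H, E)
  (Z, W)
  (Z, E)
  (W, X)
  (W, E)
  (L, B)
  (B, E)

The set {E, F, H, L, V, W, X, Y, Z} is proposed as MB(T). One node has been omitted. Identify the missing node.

B

A node's Markov blanket = Pa ∪ Ch ∪ (parents of Ch other than the node itself).
Ch(T) = {B, E, F, H, X}.
T's parents: V.
Co-parents of T (other parents of its children):
  F: —
  H: F, V, Y
  X: F, H, W, Y
  B: H, L, V
  E: B, H, V, W, Z
MB(T) = {B, E, F, H, L, V, W, X, Y, Z}.
Comparing with the claimed set, B is missing.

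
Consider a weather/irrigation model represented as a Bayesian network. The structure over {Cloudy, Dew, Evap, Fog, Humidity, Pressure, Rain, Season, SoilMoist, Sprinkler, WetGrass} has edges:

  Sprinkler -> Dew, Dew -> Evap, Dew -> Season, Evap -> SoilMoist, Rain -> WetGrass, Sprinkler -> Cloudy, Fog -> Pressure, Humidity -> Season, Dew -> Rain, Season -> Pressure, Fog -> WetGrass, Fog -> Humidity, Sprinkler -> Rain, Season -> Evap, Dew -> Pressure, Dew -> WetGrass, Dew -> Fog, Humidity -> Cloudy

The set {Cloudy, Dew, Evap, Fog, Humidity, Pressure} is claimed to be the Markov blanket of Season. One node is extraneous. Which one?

Cloudy

By definition, MB(Season) is built from Season's parents, Season's children, and the co-parents of Season.
Season has parents Dew, Humidity.
Season's children: Evap, Pressure.
Parents of each child, excluding Season:
  Evap also has parent Dew.
  Pressure also has parents Dew, Fog.
MB(Season) = {Dew, Evap, Fog, Humidity, Pressure}.
Cloudy is neither a parent, child, nor co-parent of Season, so it does not belong.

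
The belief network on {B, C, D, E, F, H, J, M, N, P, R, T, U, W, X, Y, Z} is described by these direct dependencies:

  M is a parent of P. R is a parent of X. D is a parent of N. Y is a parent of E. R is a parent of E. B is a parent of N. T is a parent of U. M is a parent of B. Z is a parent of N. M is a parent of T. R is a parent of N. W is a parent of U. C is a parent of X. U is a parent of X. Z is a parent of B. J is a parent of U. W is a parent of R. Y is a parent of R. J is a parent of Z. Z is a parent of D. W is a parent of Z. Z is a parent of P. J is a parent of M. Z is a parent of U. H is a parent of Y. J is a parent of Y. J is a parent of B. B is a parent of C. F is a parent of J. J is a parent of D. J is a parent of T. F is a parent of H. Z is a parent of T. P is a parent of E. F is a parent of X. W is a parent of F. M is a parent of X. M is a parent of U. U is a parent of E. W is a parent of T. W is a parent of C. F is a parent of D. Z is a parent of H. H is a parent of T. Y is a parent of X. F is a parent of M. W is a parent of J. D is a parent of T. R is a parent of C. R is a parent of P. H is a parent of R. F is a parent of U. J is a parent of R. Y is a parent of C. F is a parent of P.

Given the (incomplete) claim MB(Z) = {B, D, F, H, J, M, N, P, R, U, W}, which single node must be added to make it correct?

T

The Markov blanket of a node is its parents, its children, and the other parents of its children.
Children of Z: B, D, H, N, P, T, U.
Pa(Z) = {J, W}.
Co-parents of Z (other parents of its children):
  H: F
  D: F, J
  B: J, M
  T: D, H, J, M, W
  U: F, J, M, T, W
  P: F, M, R
  N: B, D, R
MB(Z) = {B, D, F, H, J, M, N, P, R, T, U, W}.
Comparing with the claimed set, T is missing.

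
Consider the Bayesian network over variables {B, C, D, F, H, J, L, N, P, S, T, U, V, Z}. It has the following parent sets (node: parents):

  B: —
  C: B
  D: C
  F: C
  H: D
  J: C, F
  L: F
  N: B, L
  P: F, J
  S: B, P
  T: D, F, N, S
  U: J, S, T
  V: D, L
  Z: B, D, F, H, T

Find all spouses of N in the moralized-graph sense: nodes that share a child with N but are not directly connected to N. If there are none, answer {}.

Children of N: T.
  T: D, F, S
Excluding nodes already adjacent to N (B, L, T), the co-parent-only contribution is {D, F, S}.

{D, F, S}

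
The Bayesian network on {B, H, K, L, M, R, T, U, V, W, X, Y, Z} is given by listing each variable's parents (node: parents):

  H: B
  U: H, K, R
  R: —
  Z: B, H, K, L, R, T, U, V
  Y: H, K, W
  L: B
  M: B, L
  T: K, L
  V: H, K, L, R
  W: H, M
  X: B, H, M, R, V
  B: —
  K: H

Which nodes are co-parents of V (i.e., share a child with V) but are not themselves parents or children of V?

Children of V: X, Z.
  X: B, H, M, R
  Z: B, H, K, L, R, T, U
Excluding nodes already adjacent to V (H, K, L, R, X, Z), the co-parent-only contribution is {B, M, T, U}.

{B, M, T, U}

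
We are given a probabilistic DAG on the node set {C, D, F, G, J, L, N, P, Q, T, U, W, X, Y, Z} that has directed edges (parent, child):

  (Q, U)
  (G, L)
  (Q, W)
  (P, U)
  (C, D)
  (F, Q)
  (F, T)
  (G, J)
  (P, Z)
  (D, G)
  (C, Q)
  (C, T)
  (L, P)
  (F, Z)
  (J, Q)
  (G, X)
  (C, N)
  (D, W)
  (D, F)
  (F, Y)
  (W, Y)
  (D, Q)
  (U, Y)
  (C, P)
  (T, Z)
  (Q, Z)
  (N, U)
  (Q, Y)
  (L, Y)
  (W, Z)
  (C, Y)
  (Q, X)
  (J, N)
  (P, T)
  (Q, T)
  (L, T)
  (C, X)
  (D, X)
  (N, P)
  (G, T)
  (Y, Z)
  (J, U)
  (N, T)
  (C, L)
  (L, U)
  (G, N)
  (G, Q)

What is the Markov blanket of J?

{C, D, F, G, L, N, P, Q, U}

By definition, MB(J) is built from J's parents, J's children, and the co-parents of J.
J's children: N, Q, U.
J's parents: G.
Parents of each child, excluding J:
  N: C, G
  Q: C, D, F, G
  U: L, N, P, Q
Taking the union gives {C, D, F, G, L, N, P, Q, U}.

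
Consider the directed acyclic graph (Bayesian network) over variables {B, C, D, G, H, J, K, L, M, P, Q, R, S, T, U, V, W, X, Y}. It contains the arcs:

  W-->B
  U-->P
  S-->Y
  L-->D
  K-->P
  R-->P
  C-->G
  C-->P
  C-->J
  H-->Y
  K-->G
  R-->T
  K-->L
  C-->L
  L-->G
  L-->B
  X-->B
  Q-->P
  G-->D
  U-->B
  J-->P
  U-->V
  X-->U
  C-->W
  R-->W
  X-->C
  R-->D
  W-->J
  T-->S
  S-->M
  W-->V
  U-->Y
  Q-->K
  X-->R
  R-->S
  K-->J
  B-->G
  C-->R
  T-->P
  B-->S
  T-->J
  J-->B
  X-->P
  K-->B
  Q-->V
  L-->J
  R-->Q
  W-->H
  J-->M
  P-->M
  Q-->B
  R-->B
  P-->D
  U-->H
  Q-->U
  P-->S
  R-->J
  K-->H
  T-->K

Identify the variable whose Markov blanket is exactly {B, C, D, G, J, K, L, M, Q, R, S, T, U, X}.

The target node must have every member of {B, C, D, G, J, K, L, M, Q, R, S, T, U, X} as a parent, child, or co-parent, and no others.
Parents of P: C, J, K, Q, R, T, U, X; children: D, M, S; co-parents: B, G, J, L, R, S, T.
These exactly cover the given set, so the node is P.

P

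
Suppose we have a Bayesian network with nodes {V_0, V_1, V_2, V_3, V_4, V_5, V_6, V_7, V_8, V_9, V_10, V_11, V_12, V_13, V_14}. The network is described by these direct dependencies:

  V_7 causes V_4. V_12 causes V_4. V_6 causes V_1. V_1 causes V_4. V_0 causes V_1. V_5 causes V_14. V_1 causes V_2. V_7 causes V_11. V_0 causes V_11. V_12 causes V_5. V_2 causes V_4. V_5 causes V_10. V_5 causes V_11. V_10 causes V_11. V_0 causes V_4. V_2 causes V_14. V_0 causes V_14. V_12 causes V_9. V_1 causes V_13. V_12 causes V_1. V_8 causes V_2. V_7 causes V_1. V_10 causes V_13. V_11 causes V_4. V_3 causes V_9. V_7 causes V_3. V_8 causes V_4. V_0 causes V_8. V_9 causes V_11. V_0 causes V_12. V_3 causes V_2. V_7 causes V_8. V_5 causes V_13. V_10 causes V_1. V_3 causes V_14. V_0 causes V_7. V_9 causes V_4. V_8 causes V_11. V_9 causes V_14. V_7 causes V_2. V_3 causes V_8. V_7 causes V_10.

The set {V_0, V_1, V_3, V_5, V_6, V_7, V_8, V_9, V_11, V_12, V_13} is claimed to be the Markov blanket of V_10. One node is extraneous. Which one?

V_3

Pa(V_10) = {V_5, V_7}.
V_10 has children V_1, V_11, V_13.
Other parents of V_10's children:
  V_1's other parents are V_0, V_6, V_7, V_12.
  parents(V_13) \ {V_10} = {V_1, V_5}.
  V_11's other parents are V_0, V_5, V_7, V_8, V_9.
MB(V_10) = {V_0, V_1, V_5, V_6, V_7, V_8, V_9, V_11, V_12, V_13}.
V_3 is neither a parent, child, nor co-parent of V_10, so it does not belong.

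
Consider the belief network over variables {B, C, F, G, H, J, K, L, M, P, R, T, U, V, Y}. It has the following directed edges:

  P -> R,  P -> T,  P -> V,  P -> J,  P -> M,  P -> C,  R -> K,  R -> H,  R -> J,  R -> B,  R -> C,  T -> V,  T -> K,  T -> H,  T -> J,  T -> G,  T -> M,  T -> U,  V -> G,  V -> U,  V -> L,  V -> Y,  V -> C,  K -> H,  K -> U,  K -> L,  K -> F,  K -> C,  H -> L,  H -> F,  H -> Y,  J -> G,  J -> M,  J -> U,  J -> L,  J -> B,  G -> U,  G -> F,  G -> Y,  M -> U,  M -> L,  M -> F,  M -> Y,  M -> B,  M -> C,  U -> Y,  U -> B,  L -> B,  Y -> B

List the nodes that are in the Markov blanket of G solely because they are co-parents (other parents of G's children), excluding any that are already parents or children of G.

Children of G: F, U, Y.
  U: J, K, M, T, V
  F: H, K, M
  Y: H, M, U, V
Excluding nodes already adjacent to G (F, J, T, U, V, Y), the co-parent-only contribution is {H, K, M}.

{H, K, M}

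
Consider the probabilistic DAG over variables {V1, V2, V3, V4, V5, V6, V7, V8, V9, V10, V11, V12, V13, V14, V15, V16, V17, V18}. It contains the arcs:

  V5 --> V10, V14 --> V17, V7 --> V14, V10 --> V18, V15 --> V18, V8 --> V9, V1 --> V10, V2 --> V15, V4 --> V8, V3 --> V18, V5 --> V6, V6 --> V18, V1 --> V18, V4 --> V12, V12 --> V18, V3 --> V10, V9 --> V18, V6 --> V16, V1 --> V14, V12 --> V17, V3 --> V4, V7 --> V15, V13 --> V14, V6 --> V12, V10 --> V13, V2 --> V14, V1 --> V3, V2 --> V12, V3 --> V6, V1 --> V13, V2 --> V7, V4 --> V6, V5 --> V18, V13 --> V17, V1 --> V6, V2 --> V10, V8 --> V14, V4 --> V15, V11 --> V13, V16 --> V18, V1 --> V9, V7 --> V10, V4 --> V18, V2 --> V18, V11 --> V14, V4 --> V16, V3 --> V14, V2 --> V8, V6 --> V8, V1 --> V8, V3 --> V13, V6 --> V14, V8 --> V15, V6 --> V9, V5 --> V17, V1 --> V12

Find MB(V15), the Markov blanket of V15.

{V1, V2, V3, V4, V5, V6, V7, V8, V9, V10, V12, V16, V18}

Ch(V15) = {V18}.
V15's parents: V2, V4, V7, V8.
For each child, the remaining parents (spouses of V15):
  V18 also has parents V1, V2, V3, V4, V5, V6, V9, V10, V12, V16.
MB(V15) = {V1, V2, V3, V4, V5, V6, V7, V8, V9, V10, V12, V16, V18}.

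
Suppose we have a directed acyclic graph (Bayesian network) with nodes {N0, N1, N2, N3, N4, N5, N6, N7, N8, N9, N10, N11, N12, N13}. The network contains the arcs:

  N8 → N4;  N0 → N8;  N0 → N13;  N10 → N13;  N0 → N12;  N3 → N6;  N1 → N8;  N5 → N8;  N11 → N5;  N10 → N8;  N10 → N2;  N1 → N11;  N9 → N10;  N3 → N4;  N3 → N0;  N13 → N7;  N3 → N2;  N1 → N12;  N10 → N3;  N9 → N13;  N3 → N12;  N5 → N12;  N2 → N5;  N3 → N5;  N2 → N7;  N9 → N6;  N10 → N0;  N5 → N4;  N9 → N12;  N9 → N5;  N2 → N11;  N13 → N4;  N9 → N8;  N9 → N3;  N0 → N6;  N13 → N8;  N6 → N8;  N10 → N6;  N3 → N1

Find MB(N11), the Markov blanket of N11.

The Markov blanket of a node is its parents, its children, and the other parents of its children.
Pa(N11) = {N1, N2}.
N11's children: N5.
Parents of each child, excluding N11:
  parents(N5) \ {N11} = {N2, N3, N9}.
MB(N11) = {N1, N2, N3, N5, N9}.

{N1, N2, N3, N5, N9}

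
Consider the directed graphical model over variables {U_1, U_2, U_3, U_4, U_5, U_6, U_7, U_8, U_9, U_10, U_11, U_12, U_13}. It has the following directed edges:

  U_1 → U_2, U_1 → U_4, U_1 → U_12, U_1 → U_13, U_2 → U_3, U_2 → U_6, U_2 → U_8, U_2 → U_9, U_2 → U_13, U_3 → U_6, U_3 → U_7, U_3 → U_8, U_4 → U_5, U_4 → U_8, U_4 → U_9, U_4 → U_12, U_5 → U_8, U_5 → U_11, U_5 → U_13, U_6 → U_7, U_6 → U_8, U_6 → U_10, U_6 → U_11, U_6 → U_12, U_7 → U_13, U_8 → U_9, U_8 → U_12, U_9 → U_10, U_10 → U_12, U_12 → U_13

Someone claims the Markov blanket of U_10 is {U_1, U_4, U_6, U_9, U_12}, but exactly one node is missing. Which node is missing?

U_8

Recall MB(v) = parents ∪ children ∪ spouses, where spouses are the other parents of v's children.
Pa(U_10) = {U_6, U_9}.
U_10's children: U_12.
Other parents of U_10's children:
  parents(U_12) \ {U_10} = {U_1, U_4, U_6, U_8}.
MB(U_10) = {U_1, U_4, U_6, U_8, U_9, U_12}.
Comparing with the claimed set, U_8 is missing.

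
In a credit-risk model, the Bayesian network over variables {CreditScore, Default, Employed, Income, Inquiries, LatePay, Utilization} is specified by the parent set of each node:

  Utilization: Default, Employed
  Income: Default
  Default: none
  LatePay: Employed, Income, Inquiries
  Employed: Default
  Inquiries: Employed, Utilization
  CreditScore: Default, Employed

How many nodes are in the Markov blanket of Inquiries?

4

The Markov blanket of a node is its parents, its children, and the other parents of its children.
Parents of Inquiries: Employed, Utilization.
Children of Inquiries: LatePay.
Parents of each child, excluding Inquiries:
  LatePay: Employed, Income
MB(Inquiries) = {Employed, Income, LatePay, Utilization}, which has 4 nodes.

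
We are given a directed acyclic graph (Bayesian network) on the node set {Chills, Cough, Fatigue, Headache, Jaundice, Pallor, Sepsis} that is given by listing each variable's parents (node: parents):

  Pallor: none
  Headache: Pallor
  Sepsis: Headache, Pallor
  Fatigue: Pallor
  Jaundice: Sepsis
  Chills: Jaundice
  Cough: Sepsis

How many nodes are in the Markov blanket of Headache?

Recall MB(v) = parents ∪ children ∪ spouses, where spouses are the other parents of v's children.
Headache has parent Pallor.
Headache's children: Sepsis.
Co-parents of Headache (other parents of its children):
  Sepsis also has parent Pallor.
MB(Headache) = {Pallor, Sepsis}, which has 2 nodes.

2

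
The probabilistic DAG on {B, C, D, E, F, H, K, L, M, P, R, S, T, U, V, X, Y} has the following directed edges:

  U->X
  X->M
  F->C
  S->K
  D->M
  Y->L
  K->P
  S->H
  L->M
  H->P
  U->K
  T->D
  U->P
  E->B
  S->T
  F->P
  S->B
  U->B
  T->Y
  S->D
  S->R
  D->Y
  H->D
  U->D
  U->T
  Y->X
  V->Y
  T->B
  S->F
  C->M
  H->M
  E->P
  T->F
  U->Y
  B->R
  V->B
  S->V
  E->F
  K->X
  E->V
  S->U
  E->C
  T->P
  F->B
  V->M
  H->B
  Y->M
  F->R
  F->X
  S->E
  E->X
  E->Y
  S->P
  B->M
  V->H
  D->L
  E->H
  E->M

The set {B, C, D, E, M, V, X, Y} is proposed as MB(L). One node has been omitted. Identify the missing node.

H

A node's Markov blanket = Pa ∪ Ch ∪ (parents of Ch other than the node itself).
Parents of L: D, Y.
Ch(L) = {M}.
Other parents of L's children:
  M also has parents B, C, D, E, H, V, X, Y.
MB(L) = {B, C, D, E, H, M, V, X, Y}.
Comparing with the claimed set, H is missing.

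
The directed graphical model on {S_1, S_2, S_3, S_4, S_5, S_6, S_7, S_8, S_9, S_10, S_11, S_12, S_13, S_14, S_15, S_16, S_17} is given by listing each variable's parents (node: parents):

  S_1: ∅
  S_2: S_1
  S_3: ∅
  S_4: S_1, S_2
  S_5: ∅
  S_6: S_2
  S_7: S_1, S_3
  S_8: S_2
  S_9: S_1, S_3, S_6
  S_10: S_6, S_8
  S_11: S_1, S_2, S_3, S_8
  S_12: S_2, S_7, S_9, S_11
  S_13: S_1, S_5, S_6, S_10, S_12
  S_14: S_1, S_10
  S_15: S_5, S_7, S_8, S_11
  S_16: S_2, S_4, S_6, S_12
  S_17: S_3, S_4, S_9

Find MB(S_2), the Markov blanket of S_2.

{S_1, S_3, S_4, S_6, S_7, S_8, S_9, S_11, S_12, S_16}

A node's Markov blanket = Pa ∪ Ch ∪ (parents of Ch other than the node itself).
S_2's parents: S_1.
S_2's children: S_4, S_6, S_8, S_11, S_12, S_16.
Parents of each child, excluding S_2:
  S_4 also has parent S_1.
  S_6 has no other parent.
  S_8: no additional parents.
  S_11's other parents are S_1, S_3, S_8.
  S_12 also has parents S_7, S_9, S_11.
  S_16 also has parents S_4, S_6, S_12.
So the Markov blanket of S_2 is {S_1, S_3, S_4, S_6, S_7, S_8, S_9, S_11, S_12, S_16}.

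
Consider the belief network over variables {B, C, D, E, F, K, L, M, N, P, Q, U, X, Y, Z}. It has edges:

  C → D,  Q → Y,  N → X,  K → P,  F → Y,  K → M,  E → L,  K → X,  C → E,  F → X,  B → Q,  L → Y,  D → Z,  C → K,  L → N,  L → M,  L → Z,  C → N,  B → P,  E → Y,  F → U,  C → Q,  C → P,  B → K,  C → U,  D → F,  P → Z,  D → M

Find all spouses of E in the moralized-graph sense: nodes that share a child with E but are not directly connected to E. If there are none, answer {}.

Children of E: L, Y.
  L: no additional parents.
  parents(Y) \ {E} = {F, L, Q}.
Excluding nodes already adjacent to E (C, L, Y), the co-parent-only contribution is {F, Q}.

{F, Q}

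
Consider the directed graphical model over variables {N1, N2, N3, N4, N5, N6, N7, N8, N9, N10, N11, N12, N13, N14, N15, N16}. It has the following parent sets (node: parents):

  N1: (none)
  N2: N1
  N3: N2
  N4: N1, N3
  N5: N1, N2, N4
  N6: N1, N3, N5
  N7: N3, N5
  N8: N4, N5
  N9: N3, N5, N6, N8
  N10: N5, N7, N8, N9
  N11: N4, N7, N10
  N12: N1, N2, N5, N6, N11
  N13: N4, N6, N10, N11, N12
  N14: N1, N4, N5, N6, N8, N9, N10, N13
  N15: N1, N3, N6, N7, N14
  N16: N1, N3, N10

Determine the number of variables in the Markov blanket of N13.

N13 has child N14.
Parents of N13: N4, N6, N10, N11, N12.
Other parents of N13's children:
  parents(N14) \ {N13} = {N1, N4, N5, N6, N8, N9, N10}.
MB(N13) = {N1, N4, N5, N6, N8, N9, N10, N11, N12, N14}, which has 10 nodes.

10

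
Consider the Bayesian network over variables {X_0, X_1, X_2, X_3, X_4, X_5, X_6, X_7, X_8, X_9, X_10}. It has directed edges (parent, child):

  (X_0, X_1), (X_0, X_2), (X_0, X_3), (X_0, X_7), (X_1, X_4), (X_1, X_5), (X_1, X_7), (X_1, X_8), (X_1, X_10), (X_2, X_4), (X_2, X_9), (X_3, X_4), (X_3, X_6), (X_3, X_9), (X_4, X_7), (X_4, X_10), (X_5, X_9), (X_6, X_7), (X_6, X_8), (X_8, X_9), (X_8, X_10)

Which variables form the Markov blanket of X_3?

{X_0, X_1, X_2, X_4, X_5, X_6, X_8, X_9}

By definition, MB(X_3) is built from X_3's parents, X_3's children, and the co-parents of X_3.
Pa(X_3) = {X_0}.
Children of X_3: X_4, X_6, X_9.
Other parents of X_3's children:
  X_4 also has parents X_1, X_2.
  X_6 has no other parent.
  X_9's other parents are X_2, X_5, X_8.
So the Markov blanket of X_3 is {X_0, X_1, X_2, X_4, X_5, X_6, X_8, X_9}.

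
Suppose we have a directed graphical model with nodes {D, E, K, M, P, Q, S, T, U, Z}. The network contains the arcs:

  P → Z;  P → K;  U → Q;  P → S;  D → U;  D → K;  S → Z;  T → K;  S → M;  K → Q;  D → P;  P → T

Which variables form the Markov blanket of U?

Parents of U: D.
Children of U: Q.
For each child, the remaining parents (spouses of U):
  Q's other parent is K.
MB(U) = {D, K, Q}.

{D, K, Q}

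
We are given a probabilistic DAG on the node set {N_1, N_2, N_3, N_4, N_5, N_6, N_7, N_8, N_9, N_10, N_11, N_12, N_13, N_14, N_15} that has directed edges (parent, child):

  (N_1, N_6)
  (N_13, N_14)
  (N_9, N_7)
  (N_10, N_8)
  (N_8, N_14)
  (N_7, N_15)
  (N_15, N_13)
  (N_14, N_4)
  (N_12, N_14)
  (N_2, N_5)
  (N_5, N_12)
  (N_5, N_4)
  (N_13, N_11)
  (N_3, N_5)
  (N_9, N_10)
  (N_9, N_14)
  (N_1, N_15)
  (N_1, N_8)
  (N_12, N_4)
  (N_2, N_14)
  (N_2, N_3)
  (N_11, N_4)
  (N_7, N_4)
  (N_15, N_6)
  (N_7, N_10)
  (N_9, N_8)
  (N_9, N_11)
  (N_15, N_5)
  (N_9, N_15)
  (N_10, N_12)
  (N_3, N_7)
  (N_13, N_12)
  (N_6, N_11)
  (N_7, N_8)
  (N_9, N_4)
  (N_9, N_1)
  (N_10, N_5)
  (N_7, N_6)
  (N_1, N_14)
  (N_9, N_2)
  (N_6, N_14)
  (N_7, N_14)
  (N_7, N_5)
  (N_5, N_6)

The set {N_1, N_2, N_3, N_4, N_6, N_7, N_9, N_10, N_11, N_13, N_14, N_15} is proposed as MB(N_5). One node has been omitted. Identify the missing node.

A node's Markov blanket = Pa ∪ Ch ∪ (parents of Ch other than the node itself).
N_5 has parents N_2, N_3, N_7, N_10, N_15.
N_5 has children N_4, N_6, N_12.
For each child, the remaining parents (spouses of N_5):
  N_6's other parents are N_1, N_7, N_15.
  N_12's other parents are N_10, N_13.
  N_4 also has parents N_7, N_9, N_11, N_12, N_14.
MB(N_5) = {N_1, N_2, N_3, N_4, N_6, N_7, N_9, N_10, N_11, N_12, N_13, N_14, N_15}.
Comparing with the claimed set, N_12 is missing.

N_12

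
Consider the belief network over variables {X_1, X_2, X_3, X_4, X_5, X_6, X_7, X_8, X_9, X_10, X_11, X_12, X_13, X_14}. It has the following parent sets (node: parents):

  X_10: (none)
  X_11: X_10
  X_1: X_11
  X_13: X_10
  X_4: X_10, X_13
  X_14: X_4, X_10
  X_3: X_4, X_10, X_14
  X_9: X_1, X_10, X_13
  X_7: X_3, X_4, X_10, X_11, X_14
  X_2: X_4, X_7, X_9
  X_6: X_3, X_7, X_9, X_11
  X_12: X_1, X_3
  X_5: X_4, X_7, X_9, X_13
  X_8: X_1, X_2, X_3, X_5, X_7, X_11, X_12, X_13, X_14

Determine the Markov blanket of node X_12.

{X_1, X_2, X_3, X_5, X_7, X_8, X_11, X_13, X_14}

X_12's parents: X_1, X_3.
X_12's children: X_8.
For each child, the remaining parents (spouses of X_12):
  parents(X_8) \ {X_12} = {X_1, X_2, X_3, X_5, X_7, X_11, X_13, X_14}.
Union: {X_1, X_3} ∪ {X_8} ∪ {X_1, X_2, X_3, X_5, X_7, X_11, X_13, X_14} = {X_1, X_2, X_3, X_5, X_7, X_8, X_11, X_13, X_14}.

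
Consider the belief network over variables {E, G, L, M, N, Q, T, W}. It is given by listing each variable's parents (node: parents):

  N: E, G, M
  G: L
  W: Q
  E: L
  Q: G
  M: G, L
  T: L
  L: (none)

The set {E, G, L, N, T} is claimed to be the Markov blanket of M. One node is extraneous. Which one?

The Markov blanket of a node is its parents, its children, and the other parents of its children.
M's parents: G, L.
M has child N.
Co-parents of M (other parents of its children):
  N: E, G
MB(M) = {E, G, L, N}.
T is neither a parent, child, nor co-parent of M, so it does not belong.

T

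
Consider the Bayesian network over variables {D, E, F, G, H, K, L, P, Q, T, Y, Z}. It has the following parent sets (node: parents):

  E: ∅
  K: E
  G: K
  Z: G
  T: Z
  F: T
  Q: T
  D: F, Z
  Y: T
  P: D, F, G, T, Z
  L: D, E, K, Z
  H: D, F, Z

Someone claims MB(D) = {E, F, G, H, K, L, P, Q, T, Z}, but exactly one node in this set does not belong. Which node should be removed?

D has parents F, Z.
D's children: H, L, P.
Other parents of D's children:
  P: F, G, T, Z
  L: E, K, Z
  H: F, Z
MB(D) = {E, F, G, H, K, L, P, T, Z}.
Q is neither a parent, child, nor co-parent of D, so it does not belong.

Q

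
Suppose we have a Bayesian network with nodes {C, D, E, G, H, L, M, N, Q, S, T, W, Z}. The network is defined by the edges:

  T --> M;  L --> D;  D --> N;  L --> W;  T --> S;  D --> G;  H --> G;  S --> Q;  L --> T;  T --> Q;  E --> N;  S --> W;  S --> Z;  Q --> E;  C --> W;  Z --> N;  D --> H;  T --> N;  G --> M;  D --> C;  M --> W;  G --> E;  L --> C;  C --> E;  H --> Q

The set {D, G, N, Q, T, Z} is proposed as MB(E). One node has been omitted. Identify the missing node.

By definition, MB(E) is built from E's parents, E's children, and the co-parents of E.
E has parents C, G, Q.
E's children: N.
Co-parents of E (other parents of its children):
  N also has parents D, T, Z.
MB(E) = {C, D, G, N, Q, T, Z}.
Comparing with the claimed set, C is missing.

C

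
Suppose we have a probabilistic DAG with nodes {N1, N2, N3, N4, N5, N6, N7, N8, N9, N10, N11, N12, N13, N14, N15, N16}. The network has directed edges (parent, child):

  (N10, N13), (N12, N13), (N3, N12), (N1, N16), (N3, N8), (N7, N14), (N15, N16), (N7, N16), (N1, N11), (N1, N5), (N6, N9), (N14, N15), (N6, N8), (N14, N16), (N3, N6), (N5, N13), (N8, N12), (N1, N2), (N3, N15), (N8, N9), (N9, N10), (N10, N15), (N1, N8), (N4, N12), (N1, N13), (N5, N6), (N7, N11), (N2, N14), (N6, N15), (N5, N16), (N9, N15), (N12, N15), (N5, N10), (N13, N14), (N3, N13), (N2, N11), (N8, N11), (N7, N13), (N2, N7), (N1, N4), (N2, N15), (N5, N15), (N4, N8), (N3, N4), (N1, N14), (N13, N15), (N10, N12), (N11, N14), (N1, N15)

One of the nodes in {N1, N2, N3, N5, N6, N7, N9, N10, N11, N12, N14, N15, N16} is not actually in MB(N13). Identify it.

The Markov blanket of a node is its parents, its children, and the other parents of its children.
Children of N13: N14, N15.
Pa(N13) = {N1, N3, N5, N7, N10, N12}.
Other parents of N13's children:
  parents(N14) \ {N13} = {N1, N2, N7, N11}.
  parents(N15) \ {N13} = {N1, N2, N3, N5, N6, N9, N10, N12, N14}.
MB(N13) = {N1, N2, N3, N5, N6, N7, N9, N10, N11, N12, N14, N15}.
N16 is neither a parent, child, nor co-parent of N13, so it does not belong.

N16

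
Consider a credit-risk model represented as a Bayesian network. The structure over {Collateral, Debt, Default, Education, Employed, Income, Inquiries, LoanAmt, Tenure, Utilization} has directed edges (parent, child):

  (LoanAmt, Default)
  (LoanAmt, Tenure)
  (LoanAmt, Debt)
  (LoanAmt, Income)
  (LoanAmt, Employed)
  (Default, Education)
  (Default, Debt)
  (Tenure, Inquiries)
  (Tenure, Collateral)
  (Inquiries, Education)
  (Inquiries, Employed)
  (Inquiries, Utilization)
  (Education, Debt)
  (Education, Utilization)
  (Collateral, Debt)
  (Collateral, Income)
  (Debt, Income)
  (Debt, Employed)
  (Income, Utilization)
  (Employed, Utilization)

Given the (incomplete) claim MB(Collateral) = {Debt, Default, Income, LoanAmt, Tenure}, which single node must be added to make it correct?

Collateral has parent Tenure.
Children of Collateral: Debt, Income.
Other parents of Collateral's children:
  parents(Debt) \ {Collateral} = {Default, Education, LoanAmt}.
  parents(Income) \ {Collateral} = {Debt, LoanAmt}.
MB(Collateral) = {Debt, Default, Education, Income, LoanAmt, Tenure}.
Comparing with the claimed set, Education is missing.

Education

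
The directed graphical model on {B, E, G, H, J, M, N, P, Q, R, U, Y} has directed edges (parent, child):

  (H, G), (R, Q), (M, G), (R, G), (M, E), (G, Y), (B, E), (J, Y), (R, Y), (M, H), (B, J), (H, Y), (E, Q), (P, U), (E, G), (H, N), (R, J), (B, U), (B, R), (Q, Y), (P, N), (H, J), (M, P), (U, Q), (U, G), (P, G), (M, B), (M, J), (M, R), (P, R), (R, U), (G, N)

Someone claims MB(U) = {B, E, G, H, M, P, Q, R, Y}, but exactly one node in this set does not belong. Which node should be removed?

A node's Markov blanket = Pa ∪ Ch ∪ (parents of Ch other than the node itself).
Parents of U: B, P, R.
Ch(U) = {G, Q}.
Co-parents of U (other parents of its children):
  G: E, H, M, P, R
  Q: E, R
MB(U) = {B, E, G, H, M, P, Q, R}.
Y is neither a parent, child, nor co-parent of U, so it does not belong.

Y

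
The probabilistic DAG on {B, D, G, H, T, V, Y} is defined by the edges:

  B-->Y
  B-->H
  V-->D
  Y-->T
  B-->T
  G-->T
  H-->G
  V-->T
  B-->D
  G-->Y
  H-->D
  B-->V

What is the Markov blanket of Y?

Pa(Y) = {B, G}.
Y's children: T.
Co-parents of Y (other parents of its children):
  T also has parents B, G, V.
MB(Y) = {B, G, T, V}.

{B, G, T, V}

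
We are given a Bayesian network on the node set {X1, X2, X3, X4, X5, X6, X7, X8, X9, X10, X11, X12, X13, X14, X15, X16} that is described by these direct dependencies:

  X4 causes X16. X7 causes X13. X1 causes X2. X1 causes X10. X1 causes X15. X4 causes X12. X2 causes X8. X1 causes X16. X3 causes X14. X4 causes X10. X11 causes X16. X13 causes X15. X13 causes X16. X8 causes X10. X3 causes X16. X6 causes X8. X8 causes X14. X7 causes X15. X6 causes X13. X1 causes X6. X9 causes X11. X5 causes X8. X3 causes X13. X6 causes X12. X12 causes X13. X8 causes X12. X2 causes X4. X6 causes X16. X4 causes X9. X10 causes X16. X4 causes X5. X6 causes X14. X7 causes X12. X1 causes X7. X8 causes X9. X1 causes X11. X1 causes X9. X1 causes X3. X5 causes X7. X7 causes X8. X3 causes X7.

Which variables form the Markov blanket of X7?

{X1, X2, X3, X4, X5, X6, X8, X12, X13, X15}

The Markov blanket of a node is its parents, its children, and the other parents of its children.
X7's children: X8, X12, X13, X15.
X7 has parents X1, X3, X5.
Parents of each child, excluding X7:
  parents(X8) \ {X7} = {X2, X5, X6}.
  X12's other parents are X4, X6, X8.
  X13's other parents are X3, X6, X12.
  X15's other parents are X1, X13.
Taking the union gives {X1, X2, X3, X4, X5, X6, X8, X12, X13, X15}.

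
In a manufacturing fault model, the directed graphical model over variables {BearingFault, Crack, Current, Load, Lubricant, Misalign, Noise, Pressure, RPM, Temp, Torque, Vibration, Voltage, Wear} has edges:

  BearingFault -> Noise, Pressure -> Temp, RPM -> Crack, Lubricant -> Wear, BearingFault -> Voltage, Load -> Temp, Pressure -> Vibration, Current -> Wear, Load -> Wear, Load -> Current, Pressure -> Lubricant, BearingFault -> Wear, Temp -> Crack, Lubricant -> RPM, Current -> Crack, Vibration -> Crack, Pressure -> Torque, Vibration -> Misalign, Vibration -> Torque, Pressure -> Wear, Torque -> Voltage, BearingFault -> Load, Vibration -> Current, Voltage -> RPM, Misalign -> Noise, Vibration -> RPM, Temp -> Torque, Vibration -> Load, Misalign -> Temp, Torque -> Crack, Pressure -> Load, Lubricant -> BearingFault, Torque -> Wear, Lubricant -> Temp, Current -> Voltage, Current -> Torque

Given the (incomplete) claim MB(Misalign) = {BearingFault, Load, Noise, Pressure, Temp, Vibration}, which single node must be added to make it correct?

Misalign's parents: Vibration.
Ch(Misalign) = {Noise, Temp}.
Co-parents of Misalign (other parents of its children):
  Temp's other parents are Load, Lubricant, Pressure.
  parents(Noise) \ {Misalign} = {BearingFault}.
MB(Misalign) = {BearingFault, Load, Lubricant, Noise, Pressure, Temp, Vibration}.
Comparing with the claimed set, Lubricant is missing.

Lubricant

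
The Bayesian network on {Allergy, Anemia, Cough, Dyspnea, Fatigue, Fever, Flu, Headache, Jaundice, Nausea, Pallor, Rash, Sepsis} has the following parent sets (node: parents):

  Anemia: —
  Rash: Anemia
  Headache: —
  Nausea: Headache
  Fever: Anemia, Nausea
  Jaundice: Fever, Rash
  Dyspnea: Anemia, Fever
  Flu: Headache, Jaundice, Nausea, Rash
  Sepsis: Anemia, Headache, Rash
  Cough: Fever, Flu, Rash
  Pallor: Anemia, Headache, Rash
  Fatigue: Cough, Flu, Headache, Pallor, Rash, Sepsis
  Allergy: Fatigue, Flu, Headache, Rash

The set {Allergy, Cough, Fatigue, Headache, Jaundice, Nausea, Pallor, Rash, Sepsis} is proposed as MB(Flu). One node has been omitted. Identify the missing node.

A node's Markov blanket = Pa ∪ Ch ∪ (parents of Ch other than the node itself).
Flu's children: Allergy, Cough, Fatigue.
Pa(Flu) = {Headache, Jaundice, Nausea, Rash}.
Parents of each child, excluding Flu:
  parents(Cough) \ {Flu} = {Fever, Rash}.
  Fatigue's other parents are Cough, Headache, Pallor, Rash, Sepsis.
  parents(Allergy) \ {Flu} = {Fatigue, Headache, Rash}.
MB(Flu) = {Allergy, Cough, Fatigue, Fever, Headache, Jaundice, Nausea, Pallor, Rash, Sepsis}.
Comparing with the claimed set, Fever is missing.

Fever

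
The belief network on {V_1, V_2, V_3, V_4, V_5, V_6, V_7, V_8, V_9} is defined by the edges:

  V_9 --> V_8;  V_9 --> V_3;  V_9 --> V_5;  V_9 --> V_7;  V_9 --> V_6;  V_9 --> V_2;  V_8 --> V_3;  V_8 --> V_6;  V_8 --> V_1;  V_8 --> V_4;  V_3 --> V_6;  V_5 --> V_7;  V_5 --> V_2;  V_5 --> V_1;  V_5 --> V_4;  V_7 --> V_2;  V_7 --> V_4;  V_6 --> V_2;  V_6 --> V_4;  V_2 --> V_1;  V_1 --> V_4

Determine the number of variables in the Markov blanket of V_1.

Recall MB(v) = parents ∪ children ∪ spouses, where spouses are the other parents of v's children.
V_1 has parents V_2, V_5, V_8.
V_1's children: V_4.
For each child, the remaining parents (spouses of V_1):
  V_4: V_5, V_6, V_7, V_8
MB(V_1) = {V_2, V_4, V_5, V_6, V_7, V_8}, which has 6 nodes.

6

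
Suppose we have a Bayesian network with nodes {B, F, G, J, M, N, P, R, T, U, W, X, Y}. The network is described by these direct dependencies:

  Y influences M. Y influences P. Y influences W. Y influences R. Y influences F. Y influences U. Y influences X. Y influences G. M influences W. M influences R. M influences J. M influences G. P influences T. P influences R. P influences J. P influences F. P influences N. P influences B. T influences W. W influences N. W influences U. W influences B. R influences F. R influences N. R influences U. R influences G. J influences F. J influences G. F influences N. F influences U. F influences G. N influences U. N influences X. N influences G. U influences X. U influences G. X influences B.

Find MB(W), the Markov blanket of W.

By definition, MB(W) is built from W's parents, W's children, and the co-parents of W.
Parents of W: M, T, Y.
W's children: B, N, U.
Other parents of W's children:
  parents(N) \ {W} = {F, P, R}.
  U's other parents are F, N, R, Y.
  B also has parents P, X.
MB(W) = {B, F, M, N, P, R, T, U, X, Y}.

{B, F, M, N, P, R, T, U, X, Y}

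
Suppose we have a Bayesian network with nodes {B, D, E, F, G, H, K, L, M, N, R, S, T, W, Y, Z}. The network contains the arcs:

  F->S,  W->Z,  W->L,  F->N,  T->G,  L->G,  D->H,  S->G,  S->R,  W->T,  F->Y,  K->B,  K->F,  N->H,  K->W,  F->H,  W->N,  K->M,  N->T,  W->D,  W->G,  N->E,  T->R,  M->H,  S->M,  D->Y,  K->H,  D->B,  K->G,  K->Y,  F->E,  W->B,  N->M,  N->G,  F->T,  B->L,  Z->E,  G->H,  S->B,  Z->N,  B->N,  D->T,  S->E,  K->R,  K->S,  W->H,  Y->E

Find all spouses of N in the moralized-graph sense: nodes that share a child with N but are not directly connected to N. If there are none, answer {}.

{D, K, L, S, Y}

Children of N: E, G, H, M, T.
  M: K, S
  T: D, F, W
  E: F, S, Y, Z
  G: K, L, S, T, W
  H: D, F, G, K, M, W
Excluding nodes already adjacent to N (B, E, F, G, H, M, T, W, Z), the co-parent-only contribution is {D, K, L, S, Y}.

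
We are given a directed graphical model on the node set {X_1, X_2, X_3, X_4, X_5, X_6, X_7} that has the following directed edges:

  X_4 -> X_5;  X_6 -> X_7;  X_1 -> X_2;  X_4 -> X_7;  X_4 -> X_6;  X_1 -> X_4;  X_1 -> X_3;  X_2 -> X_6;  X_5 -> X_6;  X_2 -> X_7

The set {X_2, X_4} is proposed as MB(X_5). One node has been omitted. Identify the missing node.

X_5's children: X_6.
Parents of X_5: X_4.
Parents of each child, excluding X_5:
  X_6: X_2, X_4
MB(X_5) = {X_2, X_4, X_6}.
Comparing with the claimed set, X_6 is missing.

X_6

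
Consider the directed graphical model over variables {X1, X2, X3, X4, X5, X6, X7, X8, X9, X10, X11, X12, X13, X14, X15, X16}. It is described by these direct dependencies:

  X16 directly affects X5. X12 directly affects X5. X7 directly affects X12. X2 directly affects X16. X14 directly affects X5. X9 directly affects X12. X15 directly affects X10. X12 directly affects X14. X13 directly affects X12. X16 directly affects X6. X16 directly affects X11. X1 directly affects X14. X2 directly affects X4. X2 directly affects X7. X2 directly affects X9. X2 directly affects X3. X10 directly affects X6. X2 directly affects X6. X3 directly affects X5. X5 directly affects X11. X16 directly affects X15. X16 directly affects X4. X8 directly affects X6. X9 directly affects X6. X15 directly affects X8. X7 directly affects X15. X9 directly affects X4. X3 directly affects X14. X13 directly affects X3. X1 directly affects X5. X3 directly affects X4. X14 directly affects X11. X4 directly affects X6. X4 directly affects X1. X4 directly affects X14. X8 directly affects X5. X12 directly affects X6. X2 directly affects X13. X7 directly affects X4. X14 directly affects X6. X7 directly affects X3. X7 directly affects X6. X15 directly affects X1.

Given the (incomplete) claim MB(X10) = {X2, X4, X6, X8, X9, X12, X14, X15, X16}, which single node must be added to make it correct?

X7

The Markov blanket of a node is its parents, its children, and the other parents of its children.
Children of X10: X6.
X10 has parent X15.
Parents of each child, excluding X10:
  X6's other parents are X2, X4, X7, X8, X9, X12, X14, X16.
MB(X10) = {X2, X4, X6, X7, X8, X9, X12, X14, X15, X16}.
Comparing with the claimed set, X7 is missing.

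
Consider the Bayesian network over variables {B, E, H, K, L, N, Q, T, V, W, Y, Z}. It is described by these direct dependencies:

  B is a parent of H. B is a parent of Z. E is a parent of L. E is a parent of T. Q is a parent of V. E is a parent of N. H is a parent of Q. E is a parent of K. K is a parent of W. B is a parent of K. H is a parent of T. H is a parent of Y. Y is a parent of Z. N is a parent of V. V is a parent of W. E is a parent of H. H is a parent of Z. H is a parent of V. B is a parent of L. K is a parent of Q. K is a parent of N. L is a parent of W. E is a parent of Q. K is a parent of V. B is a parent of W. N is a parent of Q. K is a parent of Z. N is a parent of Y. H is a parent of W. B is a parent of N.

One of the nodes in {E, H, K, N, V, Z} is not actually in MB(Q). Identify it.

Z

Recall MB(v) = parents ∪ children ∪ spouses, where spouses are the other parents of v's children.
Q has parents E, H, K, N.
Ch(Q) = {V}.
For each child, the remaining parents (spouses of Q):
  V: H, K, N
MB(Q) = {E, H, K, N, V}.
Z is neither a parent, child, nor co-parent of Q, so it does not belong.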